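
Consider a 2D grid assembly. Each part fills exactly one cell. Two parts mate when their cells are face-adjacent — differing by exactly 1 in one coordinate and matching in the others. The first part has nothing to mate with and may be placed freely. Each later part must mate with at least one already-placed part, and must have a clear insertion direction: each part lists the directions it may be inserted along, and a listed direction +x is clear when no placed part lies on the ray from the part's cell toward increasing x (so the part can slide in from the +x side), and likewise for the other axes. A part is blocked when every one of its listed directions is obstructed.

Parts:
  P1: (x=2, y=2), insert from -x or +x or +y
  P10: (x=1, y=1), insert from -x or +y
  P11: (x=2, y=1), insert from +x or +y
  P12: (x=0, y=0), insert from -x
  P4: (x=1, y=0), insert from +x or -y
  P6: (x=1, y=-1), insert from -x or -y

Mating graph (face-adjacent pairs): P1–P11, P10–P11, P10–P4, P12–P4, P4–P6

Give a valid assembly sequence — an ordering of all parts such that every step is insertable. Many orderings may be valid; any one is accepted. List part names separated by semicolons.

1. P1@(2, 2) [-x clear] — {P1}
2. P11@(2, 1) [+x clear] — {P1, P11}
3. P10@(1, 1) [-x clear] — {P1, P10, P11}
4. P4@(1, 0) [+x clear] — {P1, P10, P11, P4}
5. P12@(0, 0) [-x clear] — {P1, P10, P11, P12, P4}
6. P6@(1, -1) [-x clear] — {P1, P10, P11, P12, P4, P6}

P1; P11; P10; P4; P12; P6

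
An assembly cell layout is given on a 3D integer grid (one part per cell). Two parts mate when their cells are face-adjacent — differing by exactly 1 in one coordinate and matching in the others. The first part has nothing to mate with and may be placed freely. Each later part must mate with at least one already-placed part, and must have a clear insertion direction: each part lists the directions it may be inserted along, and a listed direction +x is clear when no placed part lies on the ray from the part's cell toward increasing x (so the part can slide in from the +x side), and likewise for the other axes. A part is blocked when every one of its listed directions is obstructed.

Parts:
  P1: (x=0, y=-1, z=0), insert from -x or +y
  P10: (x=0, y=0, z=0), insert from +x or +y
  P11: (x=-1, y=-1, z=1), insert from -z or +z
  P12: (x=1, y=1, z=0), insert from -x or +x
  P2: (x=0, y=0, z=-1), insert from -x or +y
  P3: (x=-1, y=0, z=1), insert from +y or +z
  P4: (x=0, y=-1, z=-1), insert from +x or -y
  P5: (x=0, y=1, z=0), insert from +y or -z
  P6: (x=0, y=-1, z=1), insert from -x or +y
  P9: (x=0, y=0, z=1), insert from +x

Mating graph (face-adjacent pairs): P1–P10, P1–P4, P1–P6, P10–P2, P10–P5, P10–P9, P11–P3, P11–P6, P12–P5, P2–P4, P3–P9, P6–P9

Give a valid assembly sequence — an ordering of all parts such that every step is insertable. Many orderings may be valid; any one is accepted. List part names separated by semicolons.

1. P10@(0, 0, 0) [+x clear] — {P10}
2. P1@(0, -1, 0) [-x clear] — {P1, P10}
3. P6@(0, -1, 1) [-x clear] — {P1, P10, P6}
4. P5@(0, 1, 0) [+y clear] — {P1, P10, P5, P6}
5. P12@(1, 1, 0) [+x clear] — {P1, P10, P12, P5, P6}
6. P11@(-1, -1, 1) [-z clear] — {P1, P10, P11, P12, P5, P6}
7. P3@(-1, 0, 1) [+y clear] — {P1, P10, P11, P12, P3, P5, P6}
8. P4@(0, -1, -1) [+x clear] — {P1, P10, P11, P12, P3, P4, P5, P6}
9. P2@(0, 0, -1) [-x clear] — {P1, P10, P11, P12, P2, P3, P4, P5, P6}
10. P9@(0, 0, 1) [+x clear] — {P1, P10, P11, P12, P2, P3, P4, P5, P6, P9}

P10; P1; P6; P5; P12; P11; P3; P4; P2; P9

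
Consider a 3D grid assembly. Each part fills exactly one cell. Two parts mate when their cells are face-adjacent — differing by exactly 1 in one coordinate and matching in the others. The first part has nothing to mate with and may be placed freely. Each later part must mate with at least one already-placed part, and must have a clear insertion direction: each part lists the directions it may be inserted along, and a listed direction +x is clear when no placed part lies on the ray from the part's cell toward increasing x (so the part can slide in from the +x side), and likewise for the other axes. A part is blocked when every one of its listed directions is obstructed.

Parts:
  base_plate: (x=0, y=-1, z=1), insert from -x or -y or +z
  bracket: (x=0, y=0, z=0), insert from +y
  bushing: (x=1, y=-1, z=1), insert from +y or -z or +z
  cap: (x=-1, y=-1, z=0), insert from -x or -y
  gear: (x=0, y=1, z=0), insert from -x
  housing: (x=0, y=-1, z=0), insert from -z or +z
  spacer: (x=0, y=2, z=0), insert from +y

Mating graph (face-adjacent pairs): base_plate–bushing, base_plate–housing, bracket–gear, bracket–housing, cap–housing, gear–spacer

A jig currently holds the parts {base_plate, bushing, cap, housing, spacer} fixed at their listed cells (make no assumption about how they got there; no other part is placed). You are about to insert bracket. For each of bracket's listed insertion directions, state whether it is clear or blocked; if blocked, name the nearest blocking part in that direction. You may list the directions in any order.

+y: nearest on ray is spacer@(0, 2, 0) ⇒ blocked

+y: blocked by spacer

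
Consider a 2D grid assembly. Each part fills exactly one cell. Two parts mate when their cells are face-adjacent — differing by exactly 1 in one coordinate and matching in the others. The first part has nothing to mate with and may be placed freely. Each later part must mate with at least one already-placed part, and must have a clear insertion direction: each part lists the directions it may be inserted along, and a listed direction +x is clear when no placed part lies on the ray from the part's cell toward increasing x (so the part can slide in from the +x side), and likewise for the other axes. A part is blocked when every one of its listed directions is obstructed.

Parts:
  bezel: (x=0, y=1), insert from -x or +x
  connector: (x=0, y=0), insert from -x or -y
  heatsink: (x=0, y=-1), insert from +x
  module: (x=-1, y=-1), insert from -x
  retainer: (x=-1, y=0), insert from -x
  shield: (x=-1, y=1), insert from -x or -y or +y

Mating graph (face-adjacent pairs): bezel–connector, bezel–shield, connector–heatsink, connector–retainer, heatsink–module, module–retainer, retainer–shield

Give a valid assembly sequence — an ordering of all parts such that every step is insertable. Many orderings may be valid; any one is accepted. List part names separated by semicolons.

heatsink; module; connector; retainer; shield; bezel

1. heatsink@(0, -1) [+x clear] — {heatsink}
2. module@(-1, -1) [-x clear] — {heatsink, module}
3. connector@(0, 0) [-x clear] — {connector, heatsink, module}
4. retainer@(-1, 0) [-x clear] — {connector, heatsink, module, retainer}
5. shield@(-1, 1) [-x clear] — {connector, heatsink, module, retainer, shield}
6. bezel@(0, 1) [+x clear] — {bezel, connector, heatsink, module, retainer, shield}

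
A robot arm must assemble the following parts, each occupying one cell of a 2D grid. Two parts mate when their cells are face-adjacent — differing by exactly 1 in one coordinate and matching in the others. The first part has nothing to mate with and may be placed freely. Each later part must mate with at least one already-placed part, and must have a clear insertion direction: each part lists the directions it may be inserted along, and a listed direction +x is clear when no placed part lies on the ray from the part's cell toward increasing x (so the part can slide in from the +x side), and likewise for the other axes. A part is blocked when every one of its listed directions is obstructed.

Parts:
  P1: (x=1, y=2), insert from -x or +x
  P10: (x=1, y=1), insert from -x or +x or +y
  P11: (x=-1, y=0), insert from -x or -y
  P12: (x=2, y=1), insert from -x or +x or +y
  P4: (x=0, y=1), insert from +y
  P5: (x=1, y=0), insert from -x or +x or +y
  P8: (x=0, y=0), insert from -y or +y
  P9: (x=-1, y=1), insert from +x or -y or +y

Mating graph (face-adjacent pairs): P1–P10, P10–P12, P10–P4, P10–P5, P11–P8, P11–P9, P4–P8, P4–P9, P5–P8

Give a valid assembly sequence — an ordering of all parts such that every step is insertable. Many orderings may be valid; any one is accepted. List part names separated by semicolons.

P4; P9; P11; P8; P5; P10; P1; P12

1. P4@(0, 1) [+y clear] — {P4}
2. P9@(-1, 1) [-y clear] — {P4, P9}
3. P11@(-1, 0) [-x clear] — {P11, P4, P9}
4. P8@(0, 0) [-y clear] — {P11, P4, P8, P9}
5. P5@(1, 0) [+x clear] — {P11, P4, P5, P8, P9}
6. P10@(1, 1) [+x clear] — {P10, P11, P4, P5, P8, P9}
7. P1@(1, 2) [-x clear] — {P1, P10, P11, P4, P5, P8, P9}
8. P12@(2, 1) [+x clear] — {P1, P10, P11, P12, P4, P5, P8, P9}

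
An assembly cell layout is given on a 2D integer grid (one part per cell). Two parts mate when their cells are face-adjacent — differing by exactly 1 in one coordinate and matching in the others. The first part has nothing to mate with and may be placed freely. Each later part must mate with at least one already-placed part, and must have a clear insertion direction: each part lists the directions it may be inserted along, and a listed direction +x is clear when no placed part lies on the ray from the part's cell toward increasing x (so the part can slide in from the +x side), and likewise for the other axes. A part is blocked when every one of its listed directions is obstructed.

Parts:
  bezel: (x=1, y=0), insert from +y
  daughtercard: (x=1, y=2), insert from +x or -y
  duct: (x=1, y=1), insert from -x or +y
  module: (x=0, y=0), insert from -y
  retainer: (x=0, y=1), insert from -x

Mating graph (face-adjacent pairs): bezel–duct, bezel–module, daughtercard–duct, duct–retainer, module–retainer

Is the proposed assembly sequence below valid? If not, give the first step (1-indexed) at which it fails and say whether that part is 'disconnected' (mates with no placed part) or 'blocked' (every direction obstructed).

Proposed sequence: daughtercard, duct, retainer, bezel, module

Invalid at step 4 (blocked)

1. daughtercard@(1, 2) [+x clear] — {daughtercard}
2. duct@(1, 1) [-x clear] — {daughtercard, duct}
3. retainer@(0, 1) [-x clear] — {daughtercard, duct, retainer}
4. bezel@(1, 0) — +y all obstructed ⇒ blocked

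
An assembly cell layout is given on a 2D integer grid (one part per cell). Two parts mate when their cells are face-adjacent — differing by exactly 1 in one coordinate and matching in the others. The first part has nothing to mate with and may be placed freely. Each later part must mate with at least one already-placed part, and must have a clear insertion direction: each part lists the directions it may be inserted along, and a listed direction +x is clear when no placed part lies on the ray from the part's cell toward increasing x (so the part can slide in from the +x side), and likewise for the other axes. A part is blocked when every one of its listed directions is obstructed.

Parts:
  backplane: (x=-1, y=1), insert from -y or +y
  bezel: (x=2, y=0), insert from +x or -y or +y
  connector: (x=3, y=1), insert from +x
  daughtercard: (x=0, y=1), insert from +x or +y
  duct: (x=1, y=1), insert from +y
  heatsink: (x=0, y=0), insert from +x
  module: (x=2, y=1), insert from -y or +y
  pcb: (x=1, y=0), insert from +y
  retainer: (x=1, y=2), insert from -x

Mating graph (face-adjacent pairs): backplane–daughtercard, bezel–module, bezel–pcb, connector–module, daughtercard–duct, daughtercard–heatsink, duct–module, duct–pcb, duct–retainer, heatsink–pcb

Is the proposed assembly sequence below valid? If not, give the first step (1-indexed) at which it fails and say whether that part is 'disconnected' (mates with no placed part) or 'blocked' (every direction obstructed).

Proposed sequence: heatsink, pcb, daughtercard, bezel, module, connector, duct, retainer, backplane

1. heatsink@(0, 0) [+x clear] — {heatsink}
2. pcb@(1, 0) [+y clear] — {heatsink, pcb}
3. daughtercard@(0, 1) [+x clear] — {daughtercard, heatsink, pcb}
4. bezel@(2, 0) [+x clear] — {bezel, daughtercard, heatsink, pcb}
5. module@(2, 1) [+y clear] — {bezel, daughtercard, heatsink, module, pcb}
6. connector@(3, 1) [+x clear] — {bezel, connector, daughtercard, heatsink, module, pcb}
7. duct@(1, 1) [+y clear] — {bezel, connector, daughtercard, duct, heatsink, module, pcb}
8. retainer@(1, 2) [-x clear] — {bezel, connector, daughtercard, duct, heatsink, module, pcb, retainer}
9. backplane@(-1, 1) [-y clear] — {backplane, bezel, connector, daughtercard, duct, heatsink, module, pcb, retainer}

Valid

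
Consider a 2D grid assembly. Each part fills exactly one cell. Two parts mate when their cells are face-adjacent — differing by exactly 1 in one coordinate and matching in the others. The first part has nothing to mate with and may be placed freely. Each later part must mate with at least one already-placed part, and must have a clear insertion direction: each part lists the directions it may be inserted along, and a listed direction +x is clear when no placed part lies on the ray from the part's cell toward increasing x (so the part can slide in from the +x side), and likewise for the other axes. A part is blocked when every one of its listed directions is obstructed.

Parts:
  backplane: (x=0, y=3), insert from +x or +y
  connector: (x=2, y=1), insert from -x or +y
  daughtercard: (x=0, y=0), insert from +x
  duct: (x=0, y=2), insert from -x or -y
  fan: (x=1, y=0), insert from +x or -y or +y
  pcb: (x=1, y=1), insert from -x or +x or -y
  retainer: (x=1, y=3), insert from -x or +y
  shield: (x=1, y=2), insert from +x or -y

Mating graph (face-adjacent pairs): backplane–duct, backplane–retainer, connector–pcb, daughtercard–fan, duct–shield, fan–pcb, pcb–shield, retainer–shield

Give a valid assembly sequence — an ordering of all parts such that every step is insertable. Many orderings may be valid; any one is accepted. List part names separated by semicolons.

daughtercard; fan; pcb; shield; connector; duct; backplane; retainer

1. daughtercard@(0, 0) [+x clear] — {daughtercard}
2. fan@(1, 0) [+x clear] — {daughtercard, fan}
3. pcb@(1, 1) [-x clear] — {daughtercard, fan, pcb}
4. shield@(1, 2) [+x clear] — {daughtercard, fan, pcb, shield}
5. connector@(2, 1) [+y clear] — {connector, daughtercard, fan, pcb, shield}
6. duct@(0, 2) [-x clear] — {connector, daughtercard, duct, fan, pcb, shield}
7. backplane@(0, 3) [+x clear] — {backplane, connector, daughtercard, duct, fan, pcb, shield}
8. retainer@(1, 3) [+y clear] — {backplane, connector, daughtercard, duct, fan, pcb, retainer, shield}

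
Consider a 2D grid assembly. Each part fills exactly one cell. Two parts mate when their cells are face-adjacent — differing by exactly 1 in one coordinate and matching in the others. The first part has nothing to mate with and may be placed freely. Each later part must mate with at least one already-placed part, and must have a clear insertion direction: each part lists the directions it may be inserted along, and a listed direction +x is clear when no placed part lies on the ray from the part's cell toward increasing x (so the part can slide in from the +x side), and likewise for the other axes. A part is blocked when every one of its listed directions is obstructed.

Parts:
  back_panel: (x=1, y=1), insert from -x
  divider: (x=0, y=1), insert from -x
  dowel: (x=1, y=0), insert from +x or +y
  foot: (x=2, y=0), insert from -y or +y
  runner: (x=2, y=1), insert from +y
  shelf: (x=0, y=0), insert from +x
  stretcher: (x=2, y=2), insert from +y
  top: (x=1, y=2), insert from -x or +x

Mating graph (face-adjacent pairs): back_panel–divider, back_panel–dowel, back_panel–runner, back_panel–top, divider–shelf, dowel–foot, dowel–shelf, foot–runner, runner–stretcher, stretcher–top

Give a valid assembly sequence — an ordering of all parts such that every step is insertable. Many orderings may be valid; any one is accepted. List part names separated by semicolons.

shelf; dowel; back_panel; runner; foot; stretcher; top; divider

1. shelf@(0, 0) [+x clear] — {shelf}
2. dowel@(1, 0) [+x clear] — {dowel, shelf}
3. back_panel@(1, 1) [-x clear] — {back_panel, dowel, shelf}
4. runner@(2, 1) [+y clear] — {back_panel, dowel, runner, shelf}
5. foot@(2, 0) [-y clear] — {back_panel, dowel, foot, runner, shelf}
6. stretcher@(2, 2) [+y clear] — {back_panel, dowel, foot, runner, shelf, stretcher}
7. top@(1, 2) [-x clear] — {back_panel, dowel, foot, runner, shelf, stretcher, top}
8. divider@(0, 1) [-x clear] — {back_panel, divider, dowel, foot, runner, shelf, stretcher, top}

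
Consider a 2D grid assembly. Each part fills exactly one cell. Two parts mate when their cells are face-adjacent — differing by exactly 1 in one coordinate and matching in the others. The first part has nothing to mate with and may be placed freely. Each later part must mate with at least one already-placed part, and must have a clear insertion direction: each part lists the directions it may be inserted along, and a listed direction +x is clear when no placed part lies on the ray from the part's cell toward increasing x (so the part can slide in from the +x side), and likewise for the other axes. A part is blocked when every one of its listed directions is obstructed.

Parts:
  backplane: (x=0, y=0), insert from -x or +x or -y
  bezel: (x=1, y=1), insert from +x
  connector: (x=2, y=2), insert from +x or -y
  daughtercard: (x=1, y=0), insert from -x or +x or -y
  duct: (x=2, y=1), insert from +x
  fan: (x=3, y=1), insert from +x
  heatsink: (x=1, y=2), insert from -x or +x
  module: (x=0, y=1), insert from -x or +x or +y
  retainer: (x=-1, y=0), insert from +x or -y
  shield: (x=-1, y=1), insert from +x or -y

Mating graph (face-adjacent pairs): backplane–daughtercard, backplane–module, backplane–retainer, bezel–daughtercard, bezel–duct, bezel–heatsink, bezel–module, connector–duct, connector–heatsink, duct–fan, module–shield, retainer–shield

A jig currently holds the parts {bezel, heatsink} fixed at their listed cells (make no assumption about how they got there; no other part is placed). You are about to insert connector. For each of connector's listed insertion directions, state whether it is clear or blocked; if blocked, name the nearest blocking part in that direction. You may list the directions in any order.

+x: ray from connector(2, 2) has no placed part ⇒ clear
-y: ray from connector(2, 2) has no placed part ⇒ clear

+x: clear; -y: clear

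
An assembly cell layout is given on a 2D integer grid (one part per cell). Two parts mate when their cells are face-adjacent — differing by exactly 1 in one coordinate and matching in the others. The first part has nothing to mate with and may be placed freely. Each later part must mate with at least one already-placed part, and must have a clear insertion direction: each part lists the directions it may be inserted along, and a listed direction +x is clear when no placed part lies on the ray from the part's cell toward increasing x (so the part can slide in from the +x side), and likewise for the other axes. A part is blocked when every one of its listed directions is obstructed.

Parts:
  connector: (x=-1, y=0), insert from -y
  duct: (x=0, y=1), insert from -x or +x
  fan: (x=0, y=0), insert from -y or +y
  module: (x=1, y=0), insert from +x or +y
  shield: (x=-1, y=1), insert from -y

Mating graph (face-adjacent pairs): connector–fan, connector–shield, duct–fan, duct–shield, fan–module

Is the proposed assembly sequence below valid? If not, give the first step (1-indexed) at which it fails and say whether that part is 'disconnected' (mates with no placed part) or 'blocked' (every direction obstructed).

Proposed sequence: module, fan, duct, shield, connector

1. module@(1, 0) [+x clear] — {module}
2. fan@(0, 0) [-y clear] — {fan, module}
3. duct@(0, 1) [-x clear] — {duct, fan, module}
4. shield@(-1, 1) [-y clear] — {duct, fan, module, shield}
5. connector@(-1, 0) [-y clear] — {connector, duct, fan, module, shield}

Valid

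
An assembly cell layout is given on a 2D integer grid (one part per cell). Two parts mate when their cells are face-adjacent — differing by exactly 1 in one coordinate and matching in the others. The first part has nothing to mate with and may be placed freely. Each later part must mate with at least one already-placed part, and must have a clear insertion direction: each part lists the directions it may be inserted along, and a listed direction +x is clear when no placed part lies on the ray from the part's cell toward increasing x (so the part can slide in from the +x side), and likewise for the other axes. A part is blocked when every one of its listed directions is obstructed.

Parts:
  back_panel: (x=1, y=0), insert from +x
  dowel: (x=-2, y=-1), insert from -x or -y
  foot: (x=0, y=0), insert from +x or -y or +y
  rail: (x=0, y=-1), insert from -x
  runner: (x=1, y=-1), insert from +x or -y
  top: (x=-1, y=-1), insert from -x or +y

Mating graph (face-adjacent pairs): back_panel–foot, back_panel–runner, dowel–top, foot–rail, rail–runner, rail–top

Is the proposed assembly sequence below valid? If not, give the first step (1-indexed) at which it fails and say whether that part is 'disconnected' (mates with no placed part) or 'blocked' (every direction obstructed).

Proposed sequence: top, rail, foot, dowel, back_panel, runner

1. top@(-1, -1) [-x clear] — {top}
2. rail@(0, -1) — -x all obstructed ⇒ blocked

Invalid at step 2 (blocked)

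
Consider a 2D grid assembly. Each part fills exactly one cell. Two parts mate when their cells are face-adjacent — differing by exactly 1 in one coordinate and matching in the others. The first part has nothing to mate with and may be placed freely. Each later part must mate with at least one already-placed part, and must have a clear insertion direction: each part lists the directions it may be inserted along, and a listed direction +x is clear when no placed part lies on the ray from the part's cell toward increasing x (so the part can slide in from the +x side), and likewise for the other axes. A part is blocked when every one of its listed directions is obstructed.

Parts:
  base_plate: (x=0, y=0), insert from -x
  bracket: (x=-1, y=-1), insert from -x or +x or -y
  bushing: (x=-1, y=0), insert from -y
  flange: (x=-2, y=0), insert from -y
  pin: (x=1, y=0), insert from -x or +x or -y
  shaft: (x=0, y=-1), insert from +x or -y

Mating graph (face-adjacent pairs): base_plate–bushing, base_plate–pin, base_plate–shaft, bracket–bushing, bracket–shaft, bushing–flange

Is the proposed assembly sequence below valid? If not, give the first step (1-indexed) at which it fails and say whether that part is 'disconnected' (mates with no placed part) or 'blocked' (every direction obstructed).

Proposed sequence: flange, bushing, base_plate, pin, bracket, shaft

Invalid at step 3 (blocked)

1. flange@(-2, 0) [-y clear] — {flange}
2. bushing@(-1, 0) [-y clear] — {bushing, flange}
3. base_plate@(0, 0) — -x all obstructed ⇒ blocked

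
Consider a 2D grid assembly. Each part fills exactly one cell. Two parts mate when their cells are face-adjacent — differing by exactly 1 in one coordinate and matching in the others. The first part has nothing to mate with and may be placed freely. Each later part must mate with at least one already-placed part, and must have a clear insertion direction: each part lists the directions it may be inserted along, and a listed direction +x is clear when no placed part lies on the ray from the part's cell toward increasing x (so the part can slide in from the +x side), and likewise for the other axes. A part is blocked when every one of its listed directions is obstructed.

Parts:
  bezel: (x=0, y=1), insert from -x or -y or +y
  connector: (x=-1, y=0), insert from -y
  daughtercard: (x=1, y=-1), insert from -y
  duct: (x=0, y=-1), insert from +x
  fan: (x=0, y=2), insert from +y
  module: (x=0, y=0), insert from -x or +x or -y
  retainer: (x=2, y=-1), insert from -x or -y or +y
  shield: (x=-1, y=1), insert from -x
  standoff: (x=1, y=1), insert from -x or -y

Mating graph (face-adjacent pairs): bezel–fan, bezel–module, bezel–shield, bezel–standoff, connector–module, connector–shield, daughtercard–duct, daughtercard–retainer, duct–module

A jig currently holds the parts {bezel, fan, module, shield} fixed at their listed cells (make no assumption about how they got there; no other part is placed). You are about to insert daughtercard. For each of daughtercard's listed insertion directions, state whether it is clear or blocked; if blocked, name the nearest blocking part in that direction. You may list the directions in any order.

-y: ray from daughtercard(1, -1) has no placed part ⇒ clear

-y: clear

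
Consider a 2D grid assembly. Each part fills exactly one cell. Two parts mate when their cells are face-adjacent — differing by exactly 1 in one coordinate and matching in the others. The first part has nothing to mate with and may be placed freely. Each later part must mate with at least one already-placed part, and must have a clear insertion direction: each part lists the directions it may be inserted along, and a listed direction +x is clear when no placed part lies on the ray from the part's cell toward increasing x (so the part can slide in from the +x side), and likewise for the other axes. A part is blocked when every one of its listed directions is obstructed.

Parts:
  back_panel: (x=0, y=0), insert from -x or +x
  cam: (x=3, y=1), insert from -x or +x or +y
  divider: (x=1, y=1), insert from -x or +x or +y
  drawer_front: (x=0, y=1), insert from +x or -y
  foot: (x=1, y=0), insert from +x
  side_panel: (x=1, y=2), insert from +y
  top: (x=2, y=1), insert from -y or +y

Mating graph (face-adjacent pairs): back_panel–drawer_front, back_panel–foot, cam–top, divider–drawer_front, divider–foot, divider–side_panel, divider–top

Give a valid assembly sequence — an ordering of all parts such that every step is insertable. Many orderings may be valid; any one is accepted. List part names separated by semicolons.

back_panel; foot; drawer_front; divider; side_panel; top; cam

1. back_panel@(0, 0) [-x clear] — {back_panel}
2. foot@(1, 0) [+x clear] — {back_panel, foot}
3. drawer_front@(0, 1) [+x clear] — {back_panel, drawer_front, foot}
4. divider@(1, 1) [+x clear] — {back_panel, divider, drawer_front, foot}
5. side_panel@(1, 2) [+y clear] — {back_panel, divider, drawer_front, foot, side_panel}
6. top@(2, 1) [-y clear] — {back_panel, divider, drawer_front, foot, side_panel, top}
7. cam@(3, 1) [+x clear] — {back_panel, cam, divider, drawer_front, foot, side_panel, top}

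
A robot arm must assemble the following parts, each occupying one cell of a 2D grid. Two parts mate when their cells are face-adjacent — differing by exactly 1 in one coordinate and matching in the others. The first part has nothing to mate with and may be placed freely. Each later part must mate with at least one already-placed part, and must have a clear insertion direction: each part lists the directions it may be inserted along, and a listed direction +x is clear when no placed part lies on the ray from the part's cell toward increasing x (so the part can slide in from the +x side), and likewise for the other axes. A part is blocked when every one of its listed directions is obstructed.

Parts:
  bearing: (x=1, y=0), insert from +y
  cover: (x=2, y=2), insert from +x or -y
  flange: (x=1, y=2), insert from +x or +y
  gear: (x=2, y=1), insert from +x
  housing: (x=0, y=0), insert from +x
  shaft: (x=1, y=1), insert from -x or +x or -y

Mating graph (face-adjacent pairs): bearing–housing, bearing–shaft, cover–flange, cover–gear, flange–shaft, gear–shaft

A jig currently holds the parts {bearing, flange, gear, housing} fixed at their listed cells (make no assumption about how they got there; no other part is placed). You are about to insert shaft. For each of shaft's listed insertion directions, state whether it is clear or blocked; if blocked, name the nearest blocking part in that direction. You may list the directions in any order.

-x: ray from shaft(1, 1) has no placed part ⇒ clear
+x: nearest on ray is gear@(2, 1) ⇒ blocked
-y: nearest on ray is bearing@(1, 0) ⇒ blocked

+x: blocked by gear; -x: clear; -y: blocked by bearing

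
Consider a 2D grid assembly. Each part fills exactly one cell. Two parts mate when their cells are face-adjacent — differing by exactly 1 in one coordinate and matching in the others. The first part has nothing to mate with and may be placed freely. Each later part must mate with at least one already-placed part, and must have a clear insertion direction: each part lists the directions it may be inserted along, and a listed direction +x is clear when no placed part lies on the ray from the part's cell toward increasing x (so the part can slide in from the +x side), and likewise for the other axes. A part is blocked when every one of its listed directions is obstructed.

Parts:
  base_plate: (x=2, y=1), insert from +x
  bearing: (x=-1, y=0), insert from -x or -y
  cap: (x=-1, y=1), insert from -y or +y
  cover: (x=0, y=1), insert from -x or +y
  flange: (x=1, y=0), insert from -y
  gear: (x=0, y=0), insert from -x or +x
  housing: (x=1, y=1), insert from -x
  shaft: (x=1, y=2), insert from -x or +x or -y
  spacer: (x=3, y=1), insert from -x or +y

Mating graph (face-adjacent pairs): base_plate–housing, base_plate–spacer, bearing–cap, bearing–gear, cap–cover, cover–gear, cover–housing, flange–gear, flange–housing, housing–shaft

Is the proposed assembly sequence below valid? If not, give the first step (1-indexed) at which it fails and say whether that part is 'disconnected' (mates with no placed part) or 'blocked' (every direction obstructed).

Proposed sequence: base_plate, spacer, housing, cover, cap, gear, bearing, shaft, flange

1. base_plate@(2, 1) [+x clear] — {base_plate}
2. spacer@(3, 1) [+y clear] — {base_plate, spacer}
3. housing@(1, 1) [-x clear] — {base_plate, housing, spacer}
4. cover@(0, 1) [-x clear] — {base_plate, cover, housing, spacer}
5. cap@(-1, 1) [-y clear] — {base_plate, cap, cover, housing, spacer}
6. gear@(0, 0) [-x clear] — {base_plate, cap, cover, gear, housing, spacer}
7. bearing@(-1, 0) [-x clear] — {base_plate, bearing, cap, cover, gear, housing, spacer}
8. shaft@(1, 2) [-x clear] — {base_plate, bearing, cap, cover, gear, housing, shaft, spacer}
9. flange@(1, 0) [-y clear] — {base_plate, bearing, cap, cover, flange, gear, housing, shaft, spacer}

Valid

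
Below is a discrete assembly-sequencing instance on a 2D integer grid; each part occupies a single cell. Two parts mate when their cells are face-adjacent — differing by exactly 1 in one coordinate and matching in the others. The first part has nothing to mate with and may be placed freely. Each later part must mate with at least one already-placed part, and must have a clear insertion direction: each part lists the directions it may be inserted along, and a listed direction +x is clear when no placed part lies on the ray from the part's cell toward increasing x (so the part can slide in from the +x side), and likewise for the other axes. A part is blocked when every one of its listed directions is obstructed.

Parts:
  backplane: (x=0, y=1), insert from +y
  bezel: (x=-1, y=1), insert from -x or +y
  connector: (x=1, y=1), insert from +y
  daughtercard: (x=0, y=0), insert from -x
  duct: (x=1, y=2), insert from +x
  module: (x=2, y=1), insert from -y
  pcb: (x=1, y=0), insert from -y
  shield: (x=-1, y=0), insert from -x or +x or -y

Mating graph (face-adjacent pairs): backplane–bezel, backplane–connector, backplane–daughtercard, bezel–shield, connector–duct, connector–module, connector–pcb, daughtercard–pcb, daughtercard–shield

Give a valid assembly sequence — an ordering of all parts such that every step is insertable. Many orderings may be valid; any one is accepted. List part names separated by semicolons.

bezel; backplane; connector; module; pcb; daughtercard; shield; duct

1. bezel@(-1, 1) [-x clear] — {bezel}
2. backplane@(0, 1) [+y clear] — {backplane, bezel}
3. connector@(1, 1) [+y clear] — {backplane, bezel, connector}
4. module@(2, 1) [-y clear] — {backplane, bezel, connector, module}
5. pcb@(1, 0) [-y clear] — {backplane, bezel, connector, module, pcb}
6. daughtercard@(0, 0) [-x clear] — {backplane, bezel, connector, daughtercard, module, pcb}
7. shield@(-1, 0) [-x clear] — {backplane, bezel, connector, daughtercard, module, pcb, shield}
8. duct@(1, 2) [+x clear] — {backplane, bezel, connector, daughtercard, duct, module, pcb, shield}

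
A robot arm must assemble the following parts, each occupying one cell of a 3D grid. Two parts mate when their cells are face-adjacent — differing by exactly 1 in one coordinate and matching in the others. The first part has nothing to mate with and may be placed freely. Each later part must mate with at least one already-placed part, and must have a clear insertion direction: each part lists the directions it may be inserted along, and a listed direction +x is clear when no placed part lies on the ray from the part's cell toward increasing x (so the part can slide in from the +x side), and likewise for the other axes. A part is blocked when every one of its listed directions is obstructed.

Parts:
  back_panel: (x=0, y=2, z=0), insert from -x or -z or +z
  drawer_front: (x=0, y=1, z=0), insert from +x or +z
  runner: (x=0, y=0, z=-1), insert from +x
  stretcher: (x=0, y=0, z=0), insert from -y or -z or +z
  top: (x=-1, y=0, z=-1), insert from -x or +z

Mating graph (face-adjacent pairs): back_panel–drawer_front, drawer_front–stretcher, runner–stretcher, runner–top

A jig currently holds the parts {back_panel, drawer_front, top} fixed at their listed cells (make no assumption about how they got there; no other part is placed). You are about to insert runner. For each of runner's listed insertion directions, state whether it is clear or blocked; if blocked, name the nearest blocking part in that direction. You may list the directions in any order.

+x: ray from runner(0, 0, -1) has no placed part ⇒ clear

+x: clear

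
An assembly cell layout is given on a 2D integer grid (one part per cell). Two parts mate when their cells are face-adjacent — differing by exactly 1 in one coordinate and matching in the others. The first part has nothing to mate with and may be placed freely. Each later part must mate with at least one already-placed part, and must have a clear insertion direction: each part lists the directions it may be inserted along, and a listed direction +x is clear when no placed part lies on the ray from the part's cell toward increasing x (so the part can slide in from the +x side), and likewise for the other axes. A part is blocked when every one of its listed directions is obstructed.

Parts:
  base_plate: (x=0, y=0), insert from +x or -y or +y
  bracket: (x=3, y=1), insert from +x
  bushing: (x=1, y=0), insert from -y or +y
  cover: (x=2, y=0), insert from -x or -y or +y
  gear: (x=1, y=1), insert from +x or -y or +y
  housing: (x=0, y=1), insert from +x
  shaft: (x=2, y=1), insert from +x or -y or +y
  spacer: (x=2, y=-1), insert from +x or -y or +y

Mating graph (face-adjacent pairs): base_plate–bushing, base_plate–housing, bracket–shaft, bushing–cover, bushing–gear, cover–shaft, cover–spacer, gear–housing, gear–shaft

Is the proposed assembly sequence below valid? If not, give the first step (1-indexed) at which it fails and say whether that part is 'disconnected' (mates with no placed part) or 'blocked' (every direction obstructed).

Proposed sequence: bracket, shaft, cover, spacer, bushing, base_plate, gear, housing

1. bracket@(3, 1) [+x clear] — {bracket}
2. shaft@(2, 1) [-y clear] — {bracket, shaft}
3. cover@(2, 0) [-x clear] — {bracket, cover, shaft}
4. spacer@(2, -1) [+x clear] — {bracket, cover, shaft, spacer}
5. bushing@(1, 0) [-y clear] — {bracket, bushing, cover, shaft, spacer}
6. base_plate@(0, 0) [-y clear] — {base_plate, bracket, bushing, cover, shaft, spacer}
7. gear@(1, 1) [+y clear] — {base_plate, bracket, bushing, cover, gear, shaft, spacer}
8. housing@(0, 1) — +x all obstructed ⇒ blocked

Invalid at step 8 (blocked)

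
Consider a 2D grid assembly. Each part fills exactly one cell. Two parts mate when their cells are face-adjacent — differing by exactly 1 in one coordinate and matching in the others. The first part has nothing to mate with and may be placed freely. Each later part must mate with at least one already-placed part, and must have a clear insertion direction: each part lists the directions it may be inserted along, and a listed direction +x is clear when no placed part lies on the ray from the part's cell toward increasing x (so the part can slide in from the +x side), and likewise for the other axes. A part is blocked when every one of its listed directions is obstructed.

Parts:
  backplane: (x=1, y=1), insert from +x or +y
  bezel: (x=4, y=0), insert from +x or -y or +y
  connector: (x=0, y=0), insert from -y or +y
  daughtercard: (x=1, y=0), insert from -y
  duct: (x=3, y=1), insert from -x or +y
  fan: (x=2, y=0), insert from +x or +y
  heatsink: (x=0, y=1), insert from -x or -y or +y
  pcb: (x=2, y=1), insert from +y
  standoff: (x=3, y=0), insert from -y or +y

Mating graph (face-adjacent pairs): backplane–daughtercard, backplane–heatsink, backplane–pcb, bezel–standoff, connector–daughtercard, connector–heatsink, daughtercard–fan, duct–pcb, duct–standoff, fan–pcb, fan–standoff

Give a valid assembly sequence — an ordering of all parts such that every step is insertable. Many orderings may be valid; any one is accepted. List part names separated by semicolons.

1. pcb@(2, 1) [+y clear] — {pcb}
2. backplane@(1, 1) [+y clear] — {backplane, pcb}
3. heatsink@(0, 1) [-x clear] — {backplane, heatsink, pcb}
4. daughtercard@(1, 0) [-y clear] — {backplane, daughtercard, heatsink, pcb}
5. fan@(2, 0) [+x clear] — {backplane, daughtercard, fan, heatsink, pcb}
6. standoff@(3, 0) [-y clear] — {backplane, daughtercard, fan, heatsink, pcb, standoff}
7. duct@(3, 1) [+y clear] — {backplane, daughtercard, duct, fan, heatsink, pcb, standoff}
8. bezel@(4, 0) [+x clear] — {backplane, bezel, daughtercard, duct, fan, heatsink, pcb, standoff}
9. connector@(0, 0) [-y clear] — {backplane, bezel, connector, daughtercard, duct, fan, heatsink, pcb, standoff}

pcb; backplane; heatsink; daughtercard; fan; standoff; duct; bezel; connector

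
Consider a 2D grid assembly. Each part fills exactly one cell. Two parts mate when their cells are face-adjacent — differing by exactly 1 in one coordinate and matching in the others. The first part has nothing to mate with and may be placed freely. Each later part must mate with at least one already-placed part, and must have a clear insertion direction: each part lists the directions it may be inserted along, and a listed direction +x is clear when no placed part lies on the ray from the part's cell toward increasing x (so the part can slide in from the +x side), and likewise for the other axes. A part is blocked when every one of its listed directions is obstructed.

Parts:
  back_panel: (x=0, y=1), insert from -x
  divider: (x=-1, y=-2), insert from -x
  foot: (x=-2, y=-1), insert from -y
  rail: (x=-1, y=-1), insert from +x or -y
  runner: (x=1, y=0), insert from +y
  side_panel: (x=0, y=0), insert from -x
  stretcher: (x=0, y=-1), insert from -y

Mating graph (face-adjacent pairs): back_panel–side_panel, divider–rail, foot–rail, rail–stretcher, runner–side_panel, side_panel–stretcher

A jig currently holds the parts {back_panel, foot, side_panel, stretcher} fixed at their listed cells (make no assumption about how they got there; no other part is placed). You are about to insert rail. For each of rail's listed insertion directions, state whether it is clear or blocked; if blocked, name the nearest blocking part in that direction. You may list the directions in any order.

+x: nearest on ray is stretcher@(0, -1) ⇒ blocked
-y: ray from rail(-1, -1) has no placed part ⇒ clear

+x: blocked by stretcher; -y: clear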